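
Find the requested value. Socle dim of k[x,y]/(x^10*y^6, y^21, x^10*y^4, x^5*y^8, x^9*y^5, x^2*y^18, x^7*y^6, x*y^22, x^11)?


Socle = ann(m) = span of standard monomials u with x*u, y*u in I (staircase corners).
Redundant generators: x*y^22, x^10*y^6
Minimal generators: x^11, x^10*y^4, x^9*y^5, x^7*y^6, x^5*y^8, x^2*y^18, y^21
Corners: xy^20, x^4y^17, x^6y^7, x^8y^5, x^9y^4, x^10y^3
Socle dim=6


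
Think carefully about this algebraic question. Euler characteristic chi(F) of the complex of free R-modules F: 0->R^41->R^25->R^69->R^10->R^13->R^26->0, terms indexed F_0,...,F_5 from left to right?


chi = sum (-1)^i * rank:
(-1)^0*41=41
(-1)^1*25=-25
(-1)^2*69=69
(-1)^3*10=-10
(-1)^4*13=13
(-1)^5*26=-26
chi=62


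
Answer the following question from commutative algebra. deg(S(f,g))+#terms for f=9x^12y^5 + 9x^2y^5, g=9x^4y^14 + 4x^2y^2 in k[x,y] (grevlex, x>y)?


LT(f)=9x^12y^5, LT(g)=9x^4y^14
lcm(LM)=x^12y^14
S(f,g) (scaled by 81 to clear denominators) = 9y^9*f - 9x^8*g = 81x^2y^14 - 36x^10y^2
2 terms, deg 16.
16+2=18


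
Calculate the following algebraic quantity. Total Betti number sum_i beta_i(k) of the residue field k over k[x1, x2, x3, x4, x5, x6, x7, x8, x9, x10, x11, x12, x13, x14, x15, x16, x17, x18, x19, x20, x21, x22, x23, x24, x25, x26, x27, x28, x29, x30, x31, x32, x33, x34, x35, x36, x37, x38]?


Koszul resolution: beta_i(k)=C(n,i), n=38
sum_i C(38,i) = 2^38 = 274877906944


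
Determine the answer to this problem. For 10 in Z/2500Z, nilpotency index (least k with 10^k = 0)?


10^k mod 2500:
k=1: 10
k=2: 100
k=3: 1000
k=4: 0
First zero at k = 4


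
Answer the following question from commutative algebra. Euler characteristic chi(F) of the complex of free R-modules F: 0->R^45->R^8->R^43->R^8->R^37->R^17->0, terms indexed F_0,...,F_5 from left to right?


chi = sum (-1)^i * rank:
(-1)^0*45=45
(-1)^1*8=-8
(-1)^2*43=43
(-1)^3*8=-8
(-1)^4*37=37
(-1)^5*17=-17
chi=92


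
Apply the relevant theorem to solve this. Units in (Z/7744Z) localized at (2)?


Local ring = Z/64Z.
phi(64) = 2^5*(2-1) = 32


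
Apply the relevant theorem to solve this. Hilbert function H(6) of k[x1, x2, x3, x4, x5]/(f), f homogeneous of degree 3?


C(10,4)-C(7,4)=210-35=175


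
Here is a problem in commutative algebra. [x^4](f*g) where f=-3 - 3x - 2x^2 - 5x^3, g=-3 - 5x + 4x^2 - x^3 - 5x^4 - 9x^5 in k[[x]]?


[x^4] = sum a_i*b_j, i+j=4
  -3*-5=15
  -3*-1=3
  -2*4=-8
  -5*-5=25
Sum=35


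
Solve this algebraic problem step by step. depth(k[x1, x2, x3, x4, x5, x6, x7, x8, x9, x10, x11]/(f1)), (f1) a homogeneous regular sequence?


depth(R)=11
depth(R/I)=11-1=10


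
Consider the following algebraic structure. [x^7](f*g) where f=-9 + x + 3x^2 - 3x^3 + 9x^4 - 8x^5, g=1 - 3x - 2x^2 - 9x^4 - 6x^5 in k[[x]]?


[x^7] = sum a_i*b_j, i+j=7
  3*-6=-18
  -3*-9=27
  -8*-2=16
Sum=25


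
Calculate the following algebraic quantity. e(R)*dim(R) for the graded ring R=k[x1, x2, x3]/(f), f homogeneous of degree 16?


e(R)=deg(f)=16, dim(R)=3-1=2
e*dim=16*2=32


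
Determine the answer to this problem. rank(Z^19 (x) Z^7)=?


rank(M(x)N) = rank(M)*rank(N)
19*7 = 133


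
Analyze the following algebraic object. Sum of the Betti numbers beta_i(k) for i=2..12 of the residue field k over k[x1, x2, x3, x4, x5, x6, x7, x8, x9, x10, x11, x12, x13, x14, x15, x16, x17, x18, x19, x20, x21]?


Koszul resolution: beta_i(k)=C(n,i), n=21
C(21,2)=210, C(21,3)=1330, C(21,4)=5985, C(21,5)=20349, C(21,6)=54264, C(21,7)=116280, C(21,8)=203490, C(21,9)=293930, C(21,10)=352716, C(21,11)=352716, C(21,12)=293930
Sum=1695200


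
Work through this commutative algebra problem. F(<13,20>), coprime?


gcd(13,20)=1 => F=ab-a-b=13*20-13-20=260-33=227


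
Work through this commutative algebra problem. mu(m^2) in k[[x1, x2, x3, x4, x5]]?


C(n+d-1,d)=C(6,2)=15


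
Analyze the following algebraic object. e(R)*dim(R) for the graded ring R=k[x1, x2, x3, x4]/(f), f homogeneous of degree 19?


e(R)=deg(f)=19, dim(R)=4-1=3
e*dim=19*3=57


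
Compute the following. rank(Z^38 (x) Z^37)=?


rank(M(x)N) = rank(M)*rank(N)
38*37 = 1406


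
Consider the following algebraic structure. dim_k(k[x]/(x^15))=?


Basis: 1,x,...,x^14
dim=15


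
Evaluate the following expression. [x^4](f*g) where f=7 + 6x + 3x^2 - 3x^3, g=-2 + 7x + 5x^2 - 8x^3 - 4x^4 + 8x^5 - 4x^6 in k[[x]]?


[x^4] = sum a_i*b_j, i+j=4
  7*-4=-28
  6*-8=-48
  3*5=15
  -3*7=-21
Sum=-82


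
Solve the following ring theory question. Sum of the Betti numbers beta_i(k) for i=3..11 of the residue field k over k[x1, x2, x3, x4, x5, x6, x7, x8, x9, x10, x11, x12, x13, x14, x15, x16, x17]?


Koszul resolution: beta_i(k)=C(n,i), n=17
C(17,3)=680, C(17,4)=2380, C(17,5)=6188, C(17,6)=12376, C(17,7)=19448, C(17,8)=24310, C(17,9)=24310, C(17,10)=19448, C(17,11)=12376
Sum=121516


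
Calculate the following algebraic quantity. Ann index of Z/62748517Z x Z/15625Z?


Exponent = lcm of the cyclic orders; pairwise coprime => product.
13^7*5^6=62748517*15625=980445578125


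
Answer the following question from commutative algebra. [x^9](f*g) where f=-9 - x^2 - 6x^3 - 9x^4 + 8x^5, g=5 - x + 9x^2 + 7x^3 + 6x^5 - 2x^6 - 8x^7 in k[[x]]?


[x^9] = sum a_i*b_j, i+j=9
  -1*-8=8
  -6*-2=12
  -9*6=-54
Sum=-34


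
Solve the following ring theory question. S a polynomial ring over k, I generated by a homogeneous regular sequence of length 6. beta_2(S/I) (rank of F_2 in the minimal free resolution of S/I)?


Regular sequence => Koszul complex is the minimal free resolution.
Syz_1 minimally generated by Koszul relations f_i*e_j - f_j*e_i (i<j): mu(Syz_1) = beta_2 = C(m,2) = m(m-1)/2
m=6
6*5/2 = 15


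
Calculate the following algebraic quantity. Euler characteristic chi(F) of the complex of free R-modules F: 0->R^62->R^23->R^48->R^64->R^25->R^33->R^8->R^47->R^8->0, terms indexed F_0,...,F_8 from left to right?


chi = sum (-1)^i * rank:
(-1)^0*62=62
(-1)^1*23=-23
(-1)^2*48=48
(-1)^3*64=-64
(-1)^4*25=25
(-1)^5*33=-33
(-1)^6*8=8
(-1)^7*47=-47
(-1)^8*8=8
chi=-16


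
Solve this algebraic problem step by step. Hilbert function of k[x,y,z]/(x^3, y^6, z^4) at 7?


Need i<3, j<6, k<4 with i+j+k=7.
For each i, j ranges over max(0,7-i-3)..min(5,7-i):
  i=0: j in [4,5] -> 2
  i=1: j in [3,5] -> 3
  i=2: j in [2,5] -> 4
H(7) = 2+3+4 = 9


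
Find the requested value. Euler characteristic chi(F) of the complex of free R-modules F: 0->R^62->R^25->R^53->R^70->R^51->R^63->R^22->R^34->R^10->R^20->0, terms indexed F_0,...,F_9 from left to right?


chi = sum (-1)^i * rank:
(-1)^0*62=62
(-1)^1*25=-25
(-1)^2*53=53
(-1)^3*70=-70
(-1)^4*51=51
(-1)^5*63=-63
(-1)^6*22=22
(-1)^7*34=-34
(-1)^8*10=10
(-1)^9*20=-20
chi=-14


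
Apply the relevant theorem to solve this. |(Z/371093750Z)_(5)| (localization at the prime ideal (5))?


5-primary part: 371093750=5^10*38
Size=5^10=9765625


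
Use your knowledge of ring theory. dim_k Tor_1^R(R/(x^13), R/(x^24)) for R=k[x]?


Tor_1(R/I,R/J)=(I cap J)/IJ=(x^24)/(x^37)
dim=37-24=min(13,24)=13


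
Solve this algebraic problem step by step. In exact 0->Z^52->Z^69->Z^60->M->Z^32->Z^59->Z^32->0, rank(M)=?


Alt sum=0:
(-1)^0*52 + (-1)^1*69 + (-1)^2*60 + (-1)^3*? + (-1)^4*32 + (-1)^5*59 + (-1)^6*32=0
rank(M)=48


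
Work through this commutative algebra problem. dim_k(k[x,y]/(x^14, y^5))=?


Basis: x^i*y^j, i<14, j<5
14*5=70


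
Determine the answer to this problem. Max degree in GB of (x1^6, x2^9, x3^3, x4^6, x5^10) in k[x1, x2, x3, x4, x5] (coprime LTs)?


Pure powers, coprime LTs => already GB.
Degrees: 6, 9, 3, 6, 10
Max=10


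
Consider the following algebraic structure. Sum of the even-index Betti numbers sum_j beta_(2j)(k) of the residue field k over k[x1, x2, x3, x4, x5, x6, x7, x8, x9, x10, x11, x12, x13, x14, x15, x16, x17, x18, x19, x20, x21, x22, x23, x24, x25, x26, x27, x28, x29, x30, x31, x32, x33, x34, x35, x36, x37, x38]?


Koszul resolution: beta_i(k)=C(n,i), n=38
sum_even C(38,i) = 2^(n-1) = 2^37 = 137438953472


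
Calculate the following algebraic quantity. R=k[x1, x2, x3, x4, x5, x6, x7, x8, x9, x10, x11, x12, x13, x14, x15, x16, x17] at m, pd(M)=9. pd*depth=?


pd+depth=17
depth=17-9=8
pd*depth=9*8=72


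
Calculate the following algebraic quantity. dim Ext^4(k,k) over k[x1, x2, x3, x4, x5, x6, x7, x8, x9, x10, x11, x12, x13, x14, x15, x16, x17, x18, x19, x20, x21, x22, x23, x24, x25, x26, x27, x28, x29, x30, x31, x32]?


C(n,i)=C(32,4)=35960


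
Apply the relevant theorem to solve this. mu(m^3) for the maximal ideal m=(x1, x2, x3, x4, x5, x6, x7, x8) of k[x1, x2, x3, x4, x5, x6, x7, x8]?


Graded Nakayama: mu(m^d) = dim_k (m^d/m^(d+1)) = #degree-3 monomials in 8 vars
C(n+d-1,d)=C(10,3)=120


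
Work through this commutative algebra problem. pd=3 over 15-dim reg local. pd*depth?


pd+depth=15
depth=15-3=12
pd*depth=3*12=36


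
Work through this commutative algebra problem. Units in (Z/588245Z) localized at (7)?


Local ring = Z/117649Z.
phi(117649) = 7^5*(7-1) = 100842


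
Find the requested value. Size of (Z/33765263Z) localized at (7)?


7-primary part: 33765263=7^7*41
Size=7^7=823543


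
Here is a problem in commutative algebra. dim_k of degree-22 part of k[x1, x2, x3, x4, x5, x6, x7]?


C(d+n-1,n-1)=C(28,6)=376740


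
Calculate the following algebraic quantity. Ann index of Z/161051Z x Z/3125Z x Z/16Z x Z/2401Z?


Exponent = lcm of the cyclic orders; pairwise coprime => product.
11^5*5^5*2^4*7^4=161051*3125*16*2401=19334172550000


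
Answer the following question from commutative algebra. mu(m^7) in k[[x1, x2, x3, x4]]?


C(n+d-1,d)=C(10,7)=120


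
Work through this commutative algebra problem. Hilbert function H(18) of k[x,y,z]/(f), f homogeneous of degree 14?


C(20,2)-C(6,2)=190-15=175


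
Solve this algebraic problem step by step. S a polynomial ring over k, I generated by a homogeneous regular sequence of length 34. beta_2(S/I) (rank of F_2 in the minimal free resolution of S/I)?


Regular sequence => Koszul complex is the minimal free resolution.
Syz_1 minimally generated by Koszul relations f_i*e_j - f_j*e_i (i<j): mu(Syz_1) = beta_2 = C(m,2) = m(m-1)/2
m=34
34*33/2 = 561


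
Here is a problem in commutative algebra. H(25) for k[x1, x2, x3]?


C(d+n-1,n-1)=C(27,2)=351


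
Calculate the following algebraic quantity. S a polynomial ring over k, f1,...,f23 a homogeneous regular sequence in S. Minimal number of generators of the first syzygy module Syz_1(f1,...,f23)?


Regular sequence => Koszul complex is the minimal free resolution.
Syz_1 minimally generated by Koszul relations f_i*e_j - f_j*e_i (i<j): mu(Syz_1) = beta_2 = C(m,2) = m(m-1)/2
m=23
23*22/2 = 253


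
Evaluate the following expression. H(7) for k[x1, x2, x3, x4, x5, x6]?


C(d+n-1,n-1)=C(12,5)=792


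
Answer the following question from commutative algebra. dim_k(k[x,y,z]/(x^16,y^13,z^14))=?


Basis: x^iy^jz^k, i<16,j<13,k<14
16*13*14=2912


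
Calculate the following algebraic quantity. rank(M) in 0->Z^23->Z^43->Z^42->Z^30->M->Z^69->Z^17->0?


Alt sum=0:
(-1)^0*23 + (-1)^1*43 + (-1)^2*42 + (-1)^3*30 + (-1)^4*? + (-1)^5*69 + (-1)^6*17=0
rank(M)=60


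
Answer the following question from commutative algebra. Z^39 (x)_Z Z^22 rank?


rank(M(x)N) = rank(M)*rank(N)
39*22 = 858


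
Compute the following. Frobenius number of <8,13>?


gcd(8,13)=1 => F=ab-a-b=8*13-8-13=104-21=83


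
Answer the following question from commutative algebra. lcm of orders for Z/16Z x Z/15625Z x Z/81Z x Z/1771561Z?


Exponent = lcm of the cyclic orders; pairwise coprime => product.
2^4*5^6*3^4*11^6=16*15625*81*1771561=35874110250000


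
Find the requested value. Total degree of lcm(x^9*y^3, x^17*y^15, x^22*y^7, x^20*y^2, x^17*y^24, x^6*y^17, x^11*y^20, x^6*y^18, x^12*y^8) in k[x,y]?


lcm = componentwise max:
x: max(9,17,22,20,17,6,11,6,12)=22
y: max(3,15,7,2,24,17,20,18,8)=24
Total=22+24=46


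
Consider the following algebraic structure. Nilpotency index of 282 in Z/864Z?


282^k mod 864:
k=1: 282
k=2: 36
k=3: 648
k=4: 432
k=5: 0
First zero at k = 5


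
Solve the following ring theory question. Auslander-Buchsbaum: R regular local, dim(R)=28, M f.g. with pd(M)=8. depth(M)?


pd+depth=depth(R)=28
depth=28-8=20


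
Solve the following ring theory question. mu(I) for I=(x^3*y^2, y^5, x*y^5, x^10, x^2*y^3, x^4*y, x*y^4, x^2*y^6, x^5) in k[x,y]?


Remove redundant (divisible by others).
x^10 redundant.
x^2*y^6 redundant.
x*y^5 redundant.
Min: x^5, x^4*y, x^3*y^2, x^2*y^3, x*y^4, y^5
Count=6


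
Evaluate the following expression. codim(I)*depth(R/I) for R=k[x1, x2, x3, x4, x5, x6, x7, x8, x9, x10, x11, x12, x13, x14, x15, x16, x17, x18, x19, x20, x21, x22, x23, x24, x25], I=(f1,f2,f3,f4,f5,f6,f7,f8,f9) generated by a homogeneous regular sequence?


codim=9, depth=dim(R/I)=25-9=16
Product=9*16=144


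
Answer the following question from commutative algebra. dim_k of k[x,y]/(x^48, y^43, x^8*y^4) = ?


k[x,y]/I, I = (x^48, y^43, x^8*y^4)
Rect: 48x43=2064. Corner: (48-8)x(43-4)=1560.
dim = 2064-1560 = 504


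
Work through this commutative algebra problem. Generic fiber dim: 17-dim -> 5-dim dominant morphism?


dim(fiber)=dim(X)-dim(Y)=17-5=12


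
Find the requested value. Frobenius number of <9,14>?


gcd(9,14)=1 => F=ab-a-b=9*14-9-14=126-23=103


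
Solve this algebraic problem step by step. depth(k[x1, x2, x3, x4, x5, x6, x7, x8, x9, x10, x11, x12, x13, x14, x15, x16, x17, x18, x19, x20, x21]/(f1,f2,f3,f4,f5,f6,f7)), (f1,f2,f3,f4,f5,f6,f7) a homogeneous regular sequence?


depth(R)=21
depth(R/I)=21-7=14


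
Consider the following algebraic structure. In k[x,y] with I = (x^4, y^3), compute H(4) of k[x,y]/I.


k[x,y], I = (x^4, y^3), d = 4
Need i < 4 and d-i < 3.
Range: 2 <= i <= 3.
H(4) = 2


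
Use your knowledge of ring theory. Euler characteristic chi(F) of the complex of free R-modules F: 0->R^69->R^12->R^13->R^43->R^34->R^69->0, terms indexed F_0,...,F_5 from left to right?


chi = sum (-1)^i * rank:
(-1)^0*69=69
(-1)^1*12=-12
(-1)^2*13=13
(-1)^3*43=-43
(-1)^4*34=34
(-1)^5*69=-69
chi=-8


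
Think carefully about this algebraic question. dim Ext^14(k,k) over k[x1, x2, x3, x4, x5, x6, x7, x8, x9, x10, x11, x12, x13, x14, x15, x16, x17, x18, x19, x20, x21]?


C(n,i)=C(21,14)=116280


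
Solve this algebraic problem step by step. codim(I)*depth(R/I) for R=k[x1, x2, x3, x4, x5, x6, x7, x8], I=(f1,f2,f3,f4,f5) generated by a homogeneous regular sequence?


codim=5, depth=dim(R/I)=8-5=3
Product=5*3=15


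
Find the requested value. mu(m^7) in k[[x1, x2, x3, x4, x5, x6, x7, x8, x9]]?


C(n+d-1,d)=C(15,7)=6435


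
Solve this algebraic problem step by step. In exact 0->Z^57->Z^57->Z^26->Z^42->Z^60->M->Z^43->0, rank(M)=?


Alt sum=0:
(-1)^0*57 + (-1)^1*57 + (-1)^2*26 + (-1)^3*42 + (-1)^4*60 + (-1)^5*? + (-1)^6*43=0
rank(M)=87


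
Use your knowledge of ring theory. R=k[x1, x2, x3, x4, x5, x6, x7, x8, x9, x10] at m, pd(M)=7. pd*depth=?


pd+depth=10
depth=10-7=3
pd*depth=7*3=21


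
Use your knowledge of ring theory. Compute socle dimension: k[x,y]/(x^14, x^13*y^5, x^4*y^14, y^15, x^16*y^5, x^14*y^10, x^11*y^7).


Socle = ann(m) = span of standard monomials u with x*u, y*u in I (staircase corners).
Redundant generators: x^14*y^10, x^16*y^5
Minimal generators: x^14, x^13*y^5, x^11*y^7, x^4*y^14, y^15
Corners: x^3y^14, x^10y^13, x^12y^6, x^13y^4
Socle dim=4


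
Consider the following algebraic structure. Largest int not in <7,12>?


gcd(7,12)=1 => F=ab-a-b=7*12-7-12=84-19=65


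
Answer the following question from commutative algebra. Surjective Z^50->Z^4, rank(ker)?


rank(ker) = 50-4 = 46


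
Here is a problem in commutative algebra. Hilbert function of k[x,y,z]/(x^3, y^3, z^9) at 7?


Need i<3, j<3, k<9 with i+j+k=7.
For each i, j ranges over max(0,7-i-8)..min(2,7-i):
  i=0: j in [0,2] -> 3
  i=1: j in [0,2] -> 3
  i=2: j in [0,2] -> 3
H(7) = 3+3+3 = 9


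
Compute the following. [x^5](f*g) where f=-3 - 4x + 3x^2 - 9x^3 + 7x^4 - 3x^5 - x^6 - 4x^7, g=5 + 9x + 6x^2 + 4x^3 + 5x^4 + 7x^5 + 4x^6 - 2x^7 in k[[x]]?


[x^5] = sum a_i*b_j, i+j=5
  -3*7=-21
  -4*5=-20
  3*4=12
  -9*6=-54
  7*9=63
  -3*5=-15
Sum=-35


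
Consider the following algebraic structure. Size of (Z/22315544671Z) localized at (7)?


7-primary part: 22315544671=7^10*79
Size=7^10=282475249


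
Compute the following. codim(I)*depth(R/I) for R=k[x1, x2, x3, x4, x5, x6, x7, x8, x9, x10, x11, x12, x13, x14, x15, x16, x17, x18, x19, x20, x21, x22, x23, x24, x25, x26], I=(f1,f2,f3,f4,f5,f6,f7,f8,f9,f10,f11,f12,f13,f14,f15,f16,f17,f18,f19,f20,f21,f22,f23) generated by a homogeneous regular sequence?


codim=23, depth=dim(R/I)=26-23=3
Product=23*3=69


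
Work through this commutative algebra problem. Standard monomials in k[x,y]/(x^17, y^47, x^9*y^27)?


k[x,y]/I, I = (x^17, y^47, x^9*y^27)
Rect: 17x47=799. Corner: (17-9)x(47-27)=160.
dim = 799-160 = 639


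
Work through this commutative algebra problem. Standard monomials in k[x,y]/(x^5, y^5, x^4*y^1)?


k[x,y]/I, I = (x^5, y^5, x^4*y^1)
Rect: 5x5=25. Corner: (5-4)x(5-1)=4.
dim = 25-4 = 21


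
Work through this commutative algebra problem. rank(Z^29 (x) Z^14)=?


rank(M(x)N) = rank(M)*rank(N)
29*14 = 406


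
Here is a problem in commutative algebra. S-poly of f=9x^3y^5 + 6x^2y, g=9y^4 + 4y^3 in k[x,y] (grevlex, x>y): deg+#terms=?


LT(f)=9x^3y^5, LT(g)=9y^4
lcm(LM)=x^3y^5
S(f,g) (scaled by 81 to clear denominators) = 9*f - 9x^3y*g = -36x^3y^4 + 54x^2y
2 terms, deg 7.
7+2=9


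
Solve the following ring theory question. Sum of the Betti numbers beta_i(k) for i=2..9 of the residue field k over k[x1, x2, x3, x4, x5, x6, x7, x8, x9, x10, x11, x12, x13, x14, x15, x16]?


Koszul resolution: beta_i(k)=C(n,i), n=16
C(16,2)=120, C(16,3)=560, C(16,4)=1820, C(16,5)=4368, C(16,6)=8008, C(16,7)=11440, C(16,8)=12870, C(16,9)=11440
Sum=50626


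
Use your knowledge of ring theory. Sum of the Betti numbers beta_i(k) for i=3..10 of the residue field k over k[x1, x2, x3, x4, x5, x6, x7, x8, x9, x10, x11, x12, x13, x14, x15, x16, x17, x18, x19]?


Koszul resolution: beta_i(k)=C(n,i), n=19
C(19,3)=969, C(19,4)=3876, C(19,5)=11628, C(19,6)=27132, C(19,7)=50388, C(19,8)=75582, C(19,9)=92378, C(19,10)=92378
Sum=354331


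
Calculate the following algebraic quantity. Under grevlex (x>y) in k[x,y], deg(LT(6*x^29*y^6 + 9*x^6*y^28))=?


LT: 6*x^29*y^6
deg_x=29, deg_y=6
Total=29+6=35


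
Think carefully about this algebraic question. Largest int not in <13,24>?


gcd(13,24)=1 => F=ab-a-b=13*24-13-24=312-37=275


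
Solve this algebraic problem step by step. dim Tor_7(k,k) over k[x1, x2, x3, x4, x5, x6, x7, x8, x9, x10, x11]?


Koszul: C(n,i)=C(11,7)=330


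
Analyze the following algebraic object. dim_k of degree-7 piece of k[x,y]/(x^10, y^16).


k[x,y], I = (x^10, y^16), d = 7
Need i < 10 and d-i < 16.
Range: 0 <= i <= 7.
H(7) = 8


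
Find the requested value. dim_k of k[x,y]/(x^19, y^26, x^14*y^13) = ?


k[x,y]/I, I = (x^19, y^26, x^14*y^13)
Rect: 19x26=494. Corner: (19-14)x(26-13)=65.
dim = 494-65 = 429


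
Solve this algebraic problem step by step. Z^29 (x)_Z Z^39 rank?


rank(M(x)N) = rank(M)*rank(N)
29*39 = 1131


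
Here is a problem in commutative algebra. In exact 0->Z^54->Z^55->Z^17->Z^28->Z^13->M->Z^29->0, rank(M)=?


Alt sum=0:
(-1)^0*54 + (-1)^1*55 + (-1)^2*17 + (-1)^3*28 + (-1)^4*13 + (-1)^5*? + (-1)^6*29=0
rank(M)=30


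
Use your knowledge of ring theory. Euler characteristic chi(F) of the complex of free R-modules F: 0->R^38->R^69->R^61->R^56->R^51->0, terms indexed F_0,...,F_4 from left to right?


chi = sum (-1)^i * rank:
(-1)^0*38=38
(-1)^1*69=-69
(-1)^2*61=61
(-1)^3*56=-56
(-1)^4*51=51
chi=25


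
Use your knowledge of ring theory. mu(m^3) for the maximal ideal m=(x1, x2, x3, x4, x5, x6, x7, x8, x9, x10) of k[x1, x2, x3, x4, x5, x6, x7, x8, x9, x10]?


Graded Nakayama: mu(m^d) = dim_k (m^d/m^(d+1)) = #degree-3 monomials in 10 vars
C(n+d-1,d)=C(12,3)=220


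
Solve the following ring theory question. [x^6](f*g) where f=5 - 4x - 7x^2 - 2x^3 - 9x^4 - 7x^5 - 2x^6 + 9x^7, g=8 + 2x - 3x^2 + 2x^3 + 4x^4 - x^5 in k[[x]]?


[x^6] = sum a_i*b_j, i+j=6
  -4*-1=4
  -7*4=-28
  -2*2=-4
  -9*-3=27
  -7*2=-14
  -2*8=-16
Sum=-31


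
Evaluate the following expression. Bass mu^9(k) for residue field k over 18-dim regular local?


C(n,i)=C(18,9)=48620


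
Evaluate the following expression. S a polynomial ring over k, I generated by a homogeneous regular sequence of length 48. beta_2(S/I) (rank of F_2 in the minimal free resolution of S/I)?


Regular sequence => Koszul complex is the minimal free resolution.
Syz_1 minimally generated by Koszul relations f_i*e_j - f_j*e_i (i<j): mu(Syz_1) = beta_2 = C(m,2) = m(m-1)/2
m=48
48*47/2 = 1128


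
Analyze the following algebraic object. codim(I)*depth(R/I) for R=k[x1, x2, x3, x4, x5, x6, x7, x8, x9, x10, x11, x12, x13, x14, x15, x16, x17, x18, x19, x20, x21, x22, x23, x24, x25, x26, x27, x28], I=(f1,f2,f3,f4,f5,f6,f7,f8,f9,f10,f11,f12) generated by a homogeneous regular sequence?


codim=12, depth=dim(R/I)=28-12=16
Product=12*16=192


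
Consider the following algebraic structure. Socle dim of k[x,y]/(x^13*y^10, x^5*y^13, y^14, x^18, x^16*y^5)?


Socle = ann(m) = span of standard monomials u with x*u, y*u in I (staircase corners).
Minimal generators: x^18, x^16*y^5, x^13*y^10, x^5*y^13, y^14
Corners: x^4y^13, x^12y^12, x^15y^9, x^17y^4
Socle dim=4


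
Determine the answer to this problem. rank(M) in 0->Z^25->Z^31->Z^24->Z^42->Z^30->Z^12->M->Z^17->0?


Alt sum=0:
(-1)^0*25 + (-1)^1*31 + (-1)^2*24 + (-1)^3*42 + (-1)^4*30 + (-1)^5*12 + (-1)^6*? + (-1)^7*17=0
rank(M)=23


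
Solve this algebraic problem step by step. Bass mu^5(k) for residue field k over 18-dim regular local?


C(n,i)=C(18,5)=8568


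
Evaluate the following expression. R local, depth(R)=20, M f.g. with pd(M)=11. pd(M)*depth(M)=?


pd+depth=20
depth=20-11=9
pd*depth=11*9=99


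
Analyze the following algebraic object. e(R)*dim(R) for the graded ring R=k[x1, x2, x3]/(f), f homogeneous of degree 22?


e(R)=deg(f)=22, dim(R)=3-1=2
e*dim=22*2=44


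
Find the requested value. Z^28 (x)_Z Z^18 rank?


rank(M(x)N) = rank(M)*rank(N)
28*18 = 504


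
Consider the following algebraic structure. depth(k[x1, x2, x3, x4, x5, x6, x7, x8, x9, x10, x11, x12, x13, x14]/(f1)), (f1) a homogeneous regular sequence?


depth(R)=14
depth(R/I)=14-1=13


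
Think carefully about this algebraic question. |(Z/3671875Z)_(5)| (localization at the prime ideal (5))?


5-primary part: 3671875=5^7*47
Size=5^7=78125


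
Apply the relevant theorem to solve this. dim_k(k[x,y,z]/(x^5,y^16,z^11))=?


Basis: x^iy^jz^k, i<5,j<16,k<11
5*16*11=880


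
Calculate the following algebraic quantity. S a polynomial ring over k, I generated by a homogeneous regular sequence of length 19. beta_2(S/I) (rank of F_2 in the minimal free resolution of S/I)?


Regular sequence => Koszul complex is the minimal free resolution.
Syz_1 minimally generated by Koszul relations f_i*e_j - f_j*e_i (i<j): mu(Syz_1) = beta_2 = C(m,2) = m(m-1)/2
m=19
19*18/2 = 171


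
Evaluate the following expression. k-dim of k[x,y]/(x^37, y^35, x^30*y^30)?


k[x,y]/I, I = (x^37, y^35, x^30*y^30)
Rect: 37x35=1295. Corner: (37-30)x(35-30)=35.
dim = 1295-35 = 1260


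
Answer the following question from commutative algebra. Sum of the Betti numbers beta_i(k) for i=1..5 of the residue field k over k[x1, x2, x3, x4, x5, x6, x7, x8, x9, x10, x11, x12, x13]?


Koszul resolution: beta_i(k)=C(n,i), n=13
C(13,1)=13, C(13,2)=78, C(13,3)=286, C(13,4)=715, C(13,5)=1287
Sum=2379


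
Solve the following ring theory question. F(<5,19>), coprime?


gcd(5,19)=1 => F=ab-a-b=5*19-5-19=95-24=71


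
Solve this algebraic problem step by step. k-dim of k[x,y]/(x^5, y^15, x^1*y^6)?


k[x,y]/I, I = (x^5, y^15, x^1*y^6)
Rect: 5x15=75. Corner: (5-1)x(15-6)=36.
dim = 75-36 = 39


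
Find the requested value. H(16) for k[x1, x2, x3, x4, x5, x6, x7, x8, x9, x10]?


C(d+n-1,n-1)=C(25,9)=2042975


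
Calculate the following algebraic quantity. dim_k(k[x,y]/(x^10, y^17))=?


Basis: x^i*y^j, i<10, j<17
10*17=170


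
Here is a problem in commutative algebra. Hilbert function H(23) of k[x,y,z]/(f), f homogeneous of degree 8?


C(25,2)-C(17,2)=300-136=164


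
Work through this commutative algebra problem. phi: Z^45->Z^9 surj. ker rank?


rank(ker) = 45-9 = 36


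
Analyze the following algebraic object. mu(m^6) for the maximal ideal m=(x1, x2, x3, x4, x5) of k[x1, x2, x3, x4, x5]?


Graded Nakayama: mu(m^d) = dim_k (m^d/m^(d+1)) = #degree-6 monomials in 5 vars
C(n+d-1,d)=C(10,6)=210


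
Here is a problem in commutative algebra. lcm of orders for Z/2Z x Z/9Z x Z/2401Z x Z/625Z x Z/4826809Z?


Exponent = lcm of the cyclic orders; pairwise coprime => product.
2^1*3^2*7^4*5^4*13^6=2*9*2401*625*4826809=130378144601250


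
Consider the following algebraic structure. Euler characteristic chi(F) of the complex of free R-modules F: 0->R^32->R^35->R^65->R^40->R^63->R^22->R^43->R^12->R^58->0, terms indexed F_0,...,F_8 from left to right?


chi = sum (-1)^i * rank:
(-1)^0*32=32
(-1)^1*35=-35
(-1)^2*65=65
(-1)^3*40=-40
(-1)^4*63=63
(-1)^5*22=-22
(-1)^6*43=43
(-1)^7*12=-12
(-1)^8*58=58
chi=152


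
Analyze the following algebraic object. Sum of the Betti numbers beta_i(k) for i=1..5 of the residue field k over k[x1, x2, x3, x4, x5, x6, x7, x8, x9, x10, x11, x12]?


Koszul resolution: beta_i(k)=C(n,i), n=12
C(12,1)=12, C(12,2)=66, C(12,3)=220, C(12,4)=495, C(12,5)=792
Sum=1585


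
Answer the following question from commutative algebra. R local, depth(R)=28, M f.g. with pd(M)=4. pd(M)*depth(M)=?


pd+depth=28
depth=28-4=24
pd*depth=4*24=96


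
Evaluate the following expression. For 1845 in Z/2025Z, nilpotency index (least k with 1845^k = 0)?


1845^k mod 2025:
k=1: 1845
k=2: 0
First zero at k = 2


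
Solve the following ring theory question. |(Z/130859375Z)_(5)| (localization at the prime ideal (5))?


5-primary part: 130859375=5^9*67
Size=5^9=1953125


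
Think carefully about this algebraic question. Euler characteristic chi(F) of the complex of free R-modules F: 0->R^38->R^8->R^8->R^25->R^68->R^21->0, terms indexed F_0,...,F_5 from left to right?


chi = sum (-1)^i * rank:
(-1)^0*38=38
(-1)^1*8=-8
(-1)^2*8=8
(-1)^3*25=-25
(-1)^4*68=68
(-1)^5*21=-21
chi=60


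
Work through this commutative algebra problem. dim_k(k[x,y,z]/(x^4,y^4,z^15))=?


Basis: x^iy^jz^k, i<4,j<4,k<15
4*4*15=240


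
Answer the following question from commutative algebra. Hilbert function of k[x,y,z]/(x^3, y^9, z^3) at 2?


Need i<3, j<9, k<3 with i+j+k=2.
For each i, j ranges over max(0,2-i-2)..min(8,2-i):
  i=0: j in [0,2] -> 3
  i=1: j in [0,1] -> 2
  i=2: j in [0,0] -> 1
H(2) = 3+2+1 = 6


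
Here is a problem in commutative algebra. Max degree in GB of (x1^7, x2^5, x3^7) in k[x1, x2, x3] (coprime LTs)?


Pure powers, coprime LTs => already GB.
Degrees: 7, 5, 7
Max=7


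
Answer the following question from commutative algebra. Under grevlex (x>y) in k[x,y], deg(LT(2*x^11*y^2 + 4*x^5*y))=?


LT: 2*x^11*y^2
deg_x=11, deg_y=2
Total=11+2=13


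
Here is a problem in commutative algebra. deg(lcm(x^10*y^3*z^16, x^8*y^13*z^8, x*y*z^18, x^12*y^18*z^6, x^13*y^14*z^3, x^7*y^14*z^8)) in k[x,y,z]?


lcm = componentwise max:
x: max(10,8,1,12,13,7)=13
y: max(3,13,1,18,14,14)=18
z: max(16,8,18,6,3,8)=18
Total=13+18+18=49


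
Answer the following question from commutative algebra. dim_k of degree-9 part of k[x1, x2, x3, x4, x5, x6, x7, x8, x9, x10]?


C(d+n-1,n-1)=C(18,9)=48620


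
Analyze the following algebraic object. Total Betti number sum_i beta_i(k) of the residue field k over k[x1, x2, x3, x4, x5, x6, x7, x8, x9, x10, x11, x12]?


Koszul resolution: beta_i(k)=C(n,i), n=12
sum_i C(12,i) = 2^12 = 4096


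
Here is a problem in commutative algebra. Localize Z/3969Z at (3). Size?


3-primary part: 3969=3^4*49
Size=3^4=81


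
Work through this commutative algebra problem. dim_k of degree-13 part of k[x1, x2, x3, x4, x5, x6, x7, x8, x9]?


C(d+n-1,n-1)=C(21,8)=203490


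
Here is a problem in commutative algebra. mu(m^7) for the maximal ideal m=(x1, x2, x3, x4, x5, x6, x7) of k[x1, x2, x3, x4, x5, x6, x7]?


Graded Nakayama: mu(m^d) = dim_k (m^d/m^(d+1)) = #degree-7 monomials in 7 vars
C(n+d-1,d)=C(13,7)=1716


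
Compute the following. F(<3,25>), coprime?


gcd(3,25)=1 => F=ab-a-b=3*25-3-25=75-28=47


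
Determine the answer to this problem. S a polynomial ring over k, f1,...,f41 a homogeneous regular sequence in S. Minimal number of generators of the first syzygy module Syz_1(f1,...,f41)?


Regular sequence => Koszul complex is the minimal free resolution.
Syz_1 minimally generated by Koszul relations f_i*e_j - f_j*e_i (i<j): mu(Syz_1) = beta_2 = C(m,2) = m(m-1)/2
m=41
41*40/2 = 820


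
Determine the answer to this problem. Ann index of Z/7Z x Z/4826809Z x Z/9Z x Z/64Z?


Exponent = lcm of the cyclic orders; pairwise coprime => product.
7^1*13^6*3^2*2^6=7*4826809*9*64=19461693888


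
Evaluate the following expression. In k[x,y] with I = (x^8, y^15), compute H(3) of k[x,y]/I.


k[x,y], I = (x^8, y^15), d = 3
Need i < 8 and d-i < 15.
Range: 0 <= i <= 3.
H(3) = 4


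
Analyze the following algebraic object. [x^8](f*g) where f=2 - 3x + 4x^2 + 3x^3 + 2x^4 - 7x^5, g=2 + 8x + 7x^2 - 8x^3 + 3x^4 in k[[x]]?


[x^8] = sum a_i*b_j, i+j=8
  2*3=6
  -7*-8=56
Sum=62


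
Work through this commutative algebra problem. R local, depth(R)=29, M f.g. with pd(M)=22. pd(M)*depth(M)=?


pd+depth=29
depth=29-22=7
pd*depth=22*7=154


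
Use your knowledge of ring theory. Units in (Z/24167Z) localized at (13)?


Local ring = Z/2197Z.
phi(2197) = 13^2*(13-1) = 2028


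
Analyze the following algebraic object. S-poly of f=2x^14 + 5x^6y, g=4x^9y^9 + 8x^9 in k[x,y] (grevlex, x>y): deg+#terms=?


LT(f)=2x^14, LT(g)=4x^9y^9
lcm(LM)=x^14y^9
S(f,g) (scaled by 8 to clear denominators) = 4y^9*f - 2x^5*g = 20x^6y^10 - 16x^14
2 terms, deg 16.
16+2=18


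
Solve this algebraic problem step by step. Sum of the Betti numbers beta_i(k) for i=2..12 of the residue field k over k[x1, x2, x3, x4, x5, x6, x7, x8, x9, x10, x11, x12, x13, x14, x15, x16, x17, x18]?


Koszul resolution: beta_i(k)=C(n,i), n=18
C(18,2)=153, C(18,3)=816, C(18,4)=3060, C(18,5)=8568, C(18,6)=18564, C(18,7)=31824, C(18,8)=43758, C(18,9)=48620, C(18,10)=43758, C(18,11)=31824, C(18,12)=18564
Sum=249509


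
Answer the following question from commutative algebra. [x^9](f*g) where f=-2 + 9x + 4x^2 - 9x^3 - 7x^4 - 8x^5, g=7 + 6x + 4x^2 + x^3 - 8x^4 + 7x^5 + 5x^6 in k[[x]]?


[x^9] = sum a_i*b_j, i+j=9
  -9*5=-45
  -7*7=-49
  -8*-8=64
Sum=-30


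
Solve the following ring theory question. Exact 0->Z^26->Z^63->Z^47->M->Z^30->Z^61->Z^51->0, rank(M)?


Alt sum=0:
(-1)^0*26 + (-1)^1*63 + (-1)^2*47 + (-1)^3*? + (-1)^4*30 + (-1)^5*61 + (-1)^6*51=0
rank(M)=30


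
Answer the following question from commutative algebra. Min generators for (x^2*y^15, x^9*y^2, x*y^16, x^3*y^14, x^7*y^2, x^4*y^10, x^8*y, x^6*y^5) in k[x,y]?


Remove redundant (divisible by others).
x^9*y^2 redundant.
Min: x^8*y, x^7*y^2, x^6*y^5, x^4*y^10, x^3*y^14, x^2*y^15, x*y^16
Count=7


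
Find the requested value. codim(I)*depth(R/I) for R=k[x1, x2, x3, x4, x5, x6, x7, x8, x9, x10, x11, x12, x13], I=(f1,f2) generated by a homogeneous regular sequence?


codim=2, depth=dim(R/I)=13-2=11
Product=2*11=22


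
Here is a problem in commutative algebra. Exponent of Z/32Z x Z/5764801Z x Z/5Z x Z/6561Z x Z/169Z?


Exponent = lcm of the cyclic orders; pairwise coprime => product.
2^5*7^8*5^1*3^8*13^2=32*5764801*5*6561*169=1022730117121440


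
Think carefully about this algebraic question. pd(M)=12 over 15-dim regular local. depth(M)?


pd+depth=depth(R)=15
depth=15-12=3


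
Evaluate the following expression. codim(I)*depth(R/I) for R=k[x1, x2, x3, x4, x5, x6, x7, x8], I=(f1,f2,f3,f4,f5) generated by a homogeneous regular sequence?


codim=5, depth=dim(R/I)=8-5=3
Product=5*3=15


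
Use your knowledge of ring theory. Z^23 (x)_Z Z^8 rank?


rank(M(x)N) = rank(M)*rank(N)
23*8 = 184


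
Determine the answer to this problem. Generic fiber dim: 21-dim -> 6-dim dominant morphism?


dim(fiber)=dim(X)-dim(Y)=21-6=15


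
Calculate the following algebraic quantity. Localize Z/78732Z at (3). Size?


3-primary part: 78732=3^9*4
Size=3^9=19683


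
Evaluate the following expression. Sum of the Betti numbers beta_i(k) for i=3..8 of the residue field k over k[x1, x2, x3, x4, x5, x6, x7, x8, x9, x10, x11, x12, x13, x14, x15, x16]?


Koszul resolution: beta_i(k)=C(n,i), n=16
C(16,3)=560, C(16,4)=1820, C(16,5)=4368, C(16,6)=8008, C(16,7)=11440, C(16,8)=12870
Sum=39066


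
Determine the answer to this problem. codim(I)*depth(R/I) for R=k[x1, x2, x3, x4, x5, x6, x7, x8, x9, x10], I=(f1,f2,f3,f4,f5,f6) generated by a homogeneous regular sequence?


codim=6, depth=dim(R/I)=10-6=4
Product=6*4=24


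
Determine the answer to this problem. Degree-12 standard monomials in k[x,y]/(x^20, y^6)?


k[x,y], I = (x^20, y^6), d = 12
Need i < 20 and d-i < 6.
Range: 7 <= i <= 12.
H(12) = 6


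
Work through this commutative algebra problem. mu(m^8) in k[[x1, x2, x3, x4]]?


C(n+d-1,d)=C(11,8)=165


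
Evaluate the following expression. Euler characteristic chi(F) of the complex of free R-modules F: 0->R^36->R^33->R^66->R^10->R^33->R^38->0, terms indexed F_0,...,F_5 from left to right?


chi = sum (-1)^i * rank:
(-1)^0*36=36
(-1)^1*33=-33
(-1)^2*66=66
(-1)^3*10=-10
(-1)^4*33=33
(-1)^5*38=-38
chi=54


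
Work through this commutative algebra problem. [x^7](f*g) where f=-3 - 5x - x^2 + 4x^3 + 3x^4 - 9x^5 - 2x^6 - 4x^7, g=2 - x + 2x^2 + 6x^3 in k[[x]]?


[x^7] = sum a_i*b_j, i+j=7
  3*6=18
  -9*2=-18
  -2*-1=2
  -4*2=-8
Sum=-6


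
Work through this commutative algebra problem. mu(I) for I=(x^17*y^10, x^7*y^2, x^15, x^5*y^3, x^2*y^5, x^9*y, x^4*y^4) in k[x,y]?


Remove redundant (divisible by others).
x^17*y^10 redundant.
Min: x^15, x^9*y, x^7*y^2, x^5*y^3, x^4*y^4, x^2*y^5
Count=6


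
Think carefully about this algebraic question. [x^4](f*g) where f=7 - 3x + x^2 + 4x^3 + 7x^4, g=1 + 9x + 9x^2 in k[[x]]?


[x^4] = sum a_i*b_j, i+j=4
  1*9=9
  4*9=36
  7*1=7
Sum=52


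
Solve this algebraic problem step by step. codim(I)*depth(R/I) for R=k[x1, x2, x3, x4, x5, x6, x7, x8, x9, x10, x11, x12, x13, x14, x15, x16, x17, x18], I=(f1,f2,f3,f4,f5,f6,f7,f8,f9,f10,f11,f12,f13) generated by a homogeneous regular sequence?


codim=13, depth=dim(R/I)=18-13=5
Product=13*5=65


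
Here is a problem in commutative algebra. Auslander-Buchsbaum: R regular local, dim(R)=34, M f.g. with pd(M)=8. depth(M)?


pd+depth=depth(R)=34
depth=34-8=26


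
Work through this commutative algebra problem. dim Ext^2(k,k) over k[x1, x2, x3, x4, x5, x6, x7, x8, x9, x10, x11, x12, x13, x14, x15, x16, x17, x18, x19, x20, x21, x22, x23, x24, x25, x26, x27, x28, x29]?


C(n,i)=C(29,2)=406


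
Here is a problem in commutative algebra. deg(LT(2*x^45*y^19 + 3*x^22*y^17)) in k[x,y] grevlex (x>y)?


LT: 2*x^45*y^19
deg_x=45, deg_y=19
Total=45+19=64


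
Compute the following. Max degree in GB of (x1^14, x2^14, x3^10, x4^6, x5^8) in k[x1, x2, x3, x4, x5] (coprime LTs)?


Pure powers, coprime LTs => already GB.
Degrees: 14, 14, 10, 6, 8
Max=14


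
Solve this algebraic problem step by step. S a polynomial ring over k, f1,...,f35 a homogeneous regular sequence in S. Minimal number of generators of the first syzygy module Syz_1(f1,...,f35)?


Regular sequence => Koszul complex is the minimal free resolution.
Syz_1 minimally generated by Koszul relations f_i*e_j - f_j*e_i (i<j): mu(Syz_1) = beta_2 = C(m,2) = m(m-1)/2
m=35
35*34/2 = 595


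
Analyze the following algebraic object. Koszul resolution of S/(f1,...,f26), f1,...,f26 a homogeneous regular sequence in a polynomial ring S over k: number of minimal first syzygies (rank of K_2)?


Regular sequence => Koszul complex is the minimal free resolution.
Syz_1 minimally generated by Koszul relations f_i*e_j - f_j*e_i (i<j): mu(Syz_1) = beta_2 = C(m,2) = m(m-1)/2
m=26
26*25/2 = 325


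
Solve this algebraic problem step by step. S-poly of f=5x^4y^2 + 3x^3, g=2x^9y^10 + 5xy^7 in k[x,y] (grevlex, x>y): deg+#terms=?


LT(f)=5x^4y^2, LT(g)=2x^9y^10
lcm(LM)=x^9y^10
S(f,g) (scaled by 10 to clear denominators) = 2x^5y^8*f - 5*g = 6x^8y^8 - 25xy^7
2 terms, deg 16.
16+2=18


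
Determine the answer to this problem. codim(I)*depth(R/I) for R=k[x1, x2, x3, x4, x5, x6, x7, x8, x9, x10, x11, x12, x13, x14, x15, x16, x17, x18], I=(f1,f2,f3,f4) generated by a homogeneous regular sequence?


codim=4, depth=dim(R/I)=18-4=14
Product=4*14=56


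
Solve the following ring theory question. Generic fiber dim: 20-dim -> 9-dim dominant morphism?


dim(fiber)=dim(X)-dim(Y)=20-9=11


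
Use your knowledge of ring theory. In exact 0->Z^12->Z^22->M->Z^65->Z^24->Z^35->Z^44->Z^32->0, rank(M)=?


Alt sum=0:
(-1)^0*12 + (-1)^1*22 + (-1)^2*? + (-1)^3*65 + (-1)^4*24 + (-1)^5*35 + (-1)^6*44 + (-1)^7*32=0
rank(M)=74


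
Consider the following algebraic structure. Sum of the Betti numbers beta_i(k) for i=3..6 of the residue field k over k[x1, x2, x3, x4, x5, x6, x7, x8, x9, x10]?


Koszul resolution: beta_i(k)=C(n,i), n=10
C(10,3)=120, C(10,4)=210, C(10,5)=252, C(10,6)=210
Sum=792


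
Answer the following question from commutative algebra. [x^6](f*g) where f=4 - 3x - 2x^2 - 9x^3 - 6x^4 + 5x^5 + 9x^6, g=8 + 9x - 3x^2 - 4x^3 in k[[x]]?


[x^6] = sum a_i*b_j, i+j=6
  -9*-4=36
  -6*-3=18
  5*9=45
  9*8=72
Sum=171


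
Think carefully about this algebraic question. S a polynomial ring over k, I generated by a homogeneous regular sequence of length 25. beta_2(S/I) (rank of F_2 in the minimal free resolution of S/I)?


Regular sequence => Koszul complex is the minimal free resolution.
Syz_1 minimally generated by Koszul relations f_i*e_j - f_j*e_i (i<j): mu(Syz_1) = beta_2 = C(m,2) = m(m-1)/2
m=25
25*24/2 = 300


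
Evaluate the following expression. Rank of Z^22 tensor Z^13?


rank(M(x)N) = rank(M)*rank(N)
22*13 = 286


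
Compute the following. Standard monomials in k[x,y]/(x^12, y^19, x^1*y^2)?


k[x,y]/I, I = (x^12, y^19, x^1*y^2)
Rect: 12x19=228. Corner: (12-1)x(19-2)=187.
dim = 228-187 = 41


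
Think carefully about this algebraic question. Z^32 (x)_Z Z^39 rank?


rank(M(x)N) = rank(M)*rank(N)
32*39 = 1248


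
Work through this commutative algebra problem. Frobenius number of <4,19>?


gcd(4,19)=1 => F=ab-a-b=4*19-4-19=76-23=53


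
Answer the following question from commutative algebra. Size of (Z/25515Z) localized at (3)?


3-primary part: 25515=3^6*35
Size=3^6=729


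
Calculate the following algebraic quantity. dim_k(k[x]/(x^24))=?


Basis: 1,x,...,x^23
dim=24


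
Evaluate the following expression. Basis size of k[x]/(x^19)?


Basis: 1,x,...,x^18
dim=19


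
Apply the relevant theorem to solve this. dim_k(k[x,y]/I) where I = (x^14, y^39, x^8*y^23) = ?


k[x,y]/I, I = (x^14, y^39, x^8*y^23)
Rect: 14x39=546. Corner: (14-8)x(39-23)=96.
dim = 546-96 = 450


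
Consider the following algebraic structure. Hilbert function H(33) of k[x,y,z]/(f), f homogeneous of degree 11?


C(35,2)-C(24,2)=595-276=319


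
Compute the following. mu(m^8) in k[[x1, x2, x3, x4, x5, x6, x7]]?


C(n+d-1,d)=C(14,8)=3003
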